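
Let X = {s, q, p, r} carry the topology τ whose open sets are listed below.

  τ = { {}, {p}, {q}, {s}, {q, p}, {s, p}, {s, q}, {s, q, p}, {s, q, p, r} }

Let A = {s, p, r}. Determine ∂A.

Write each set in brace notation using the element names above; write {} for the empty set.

{r}

U open, U⊆A: {}, {s}, {p}, {s, p}. int(A) = ⋃ = {s, p}
X∖A={q}, int(X∖A)={q}, hence cl(A)={s, p, r}
∂A: remove int from cl → {r}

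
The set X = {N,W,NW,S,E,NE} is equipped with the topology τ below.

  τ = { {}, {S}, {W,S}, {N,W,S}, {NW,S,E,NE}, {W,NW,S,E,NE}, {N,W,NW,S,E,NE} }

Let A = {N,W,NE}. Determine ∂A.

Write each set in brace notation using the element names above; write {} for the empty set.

{N,W,NW,E,NE}

interior: largest open inside A is {} (from {})
cl via duality: int({NW,S,E}) = {S}, so X∖{S} = {N,W,NW,E,NE}
cl∖int = {N,W,NW,E,NE}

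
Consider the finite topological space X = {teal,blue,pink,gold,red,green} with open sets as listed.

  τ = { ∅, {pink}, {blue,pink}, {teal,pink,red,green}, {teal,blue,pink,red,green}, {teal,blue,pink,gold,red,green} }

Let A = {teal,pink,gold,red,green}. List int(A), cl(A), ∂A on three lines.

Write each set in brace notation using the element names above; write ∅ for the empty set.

int(A) = {teal,pink,red,green}
cl(A)  = {teal,blue,pink,gold,red,green}
∂A     = {blue,gold}

opens ⊆ A: ∅, {pink}, {teal,pink,red,green}; union → int = {teal,pink,red,green}
complement {blue}; its interior ∅; cl(A) = X∖∅ = {teal,blue,pink,gold,red,green}
boundary = {teal,blue,pink,gold,red,green} ∖ {teal,pink,red,green} = {blue,gold}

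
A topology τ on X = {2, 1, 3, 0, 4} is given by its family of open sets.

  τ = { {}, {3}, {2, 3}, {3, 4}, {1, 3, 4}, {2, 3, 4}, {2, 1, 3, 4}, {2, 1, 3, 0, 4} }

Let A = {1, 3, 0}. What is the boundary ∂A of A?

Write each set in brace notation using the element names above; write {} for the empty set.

opens ⊆ A: {}, {3}; union → int = {3}
complement {2, 4}; its interior {}; cl(A) = X∖{} = {2, 1, 3, 0, 4}
boundary = {2, 1, 3, 0, 4} ∖ {3} = {2, 1, 0, 4}

{2, 1, 0, 4}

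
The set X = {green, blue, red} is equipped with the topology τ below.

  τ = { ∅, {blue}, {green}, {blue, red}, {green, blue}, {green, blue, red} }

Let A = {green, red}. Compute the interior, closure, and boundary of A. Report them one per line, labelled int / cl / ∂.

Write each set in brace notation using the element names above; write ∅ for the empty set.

int(A) = {green}
cl(A)  = {green, red}
∂A     = {red}

interior: largest open inside A is {green} (from ∅, {green})
cl via duality: int({blue}) = {blue}, so X∖{blue} = {green, red}
cl∖int = {red}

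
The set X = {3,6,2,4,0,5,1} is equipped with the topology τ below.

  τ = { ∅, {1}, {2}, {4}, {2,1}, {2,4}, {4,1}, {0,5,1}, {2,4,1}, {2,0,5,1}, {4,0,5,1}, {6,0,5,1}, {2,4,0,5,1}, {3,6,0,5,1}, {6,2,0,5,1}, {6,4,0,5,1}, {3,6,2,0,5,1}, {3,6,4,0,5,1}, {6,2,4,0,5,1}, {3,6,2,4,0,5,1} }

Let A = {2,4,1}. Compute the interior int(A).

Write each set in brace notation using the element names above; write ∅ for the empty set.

opens ⊆ A: ∅, {1}, {4}, {2}, {2,1}, {2,4}, {4,1}, {2,4,1}; union → int = {2,4,1}

{2,4,1}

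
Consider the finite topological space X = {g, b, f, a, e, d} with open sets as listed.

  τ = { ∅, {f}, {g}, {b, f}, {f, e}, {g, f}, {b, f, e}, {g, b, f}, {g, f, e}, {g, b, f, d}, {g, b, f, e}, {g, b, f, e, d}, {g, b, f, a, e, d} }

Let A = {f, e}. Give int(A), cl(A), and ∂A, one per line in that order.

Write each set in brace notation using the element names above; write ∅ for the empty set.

int(A) = {f, e}
cl(A)  = {b, f, a, e, d}
∂A     = {b, a, d}

open subsets of A: ∅, {f}, {f, e}; so int(A) = {f, e}
closure: X∖int(X∖A) = X∖{g} = {b, f, a, e, d}
∂A = {b, f, a, e, d} minus {f, e} = {b, a, d}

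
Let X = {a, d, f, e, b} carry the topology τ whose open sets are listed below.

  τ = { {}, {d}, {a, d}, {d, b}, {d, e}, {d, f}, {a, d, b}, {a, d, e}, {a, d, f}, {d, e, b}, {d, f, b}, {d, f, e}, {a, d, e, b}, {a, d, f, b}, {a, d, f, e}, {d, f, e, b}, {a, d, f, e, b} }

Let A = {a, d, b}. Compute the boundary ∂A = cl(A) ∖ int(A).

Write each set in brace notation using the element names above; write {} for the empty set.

U open, U⊆A: {}, {d}, {d, b}, {a, d}, {a, d, b}. int(A) = ⋃ = {a, d, b}
X∖A={f, e}, int(X∖A)={}, hence cl(A)={a, d, f, e, b}
∂A: remove int from cl → {f, e}

{f, e}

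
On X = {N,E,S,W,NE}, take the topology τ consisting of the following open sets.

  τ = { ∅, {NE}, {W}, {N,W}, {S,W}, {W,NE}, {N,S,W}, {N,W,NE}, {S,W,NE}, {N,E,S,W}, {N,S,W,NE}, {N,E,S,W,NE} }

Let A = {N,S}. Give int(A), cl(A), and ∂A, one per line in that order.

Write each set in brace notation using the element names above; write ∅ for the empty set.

U open, U⊆A: ∅. int(A) = ⋃ = ∅
X∖A={E,W,NE}, int(X∖A)={W,NE}, hence cl(A)={N,E,S}
∂A: remove int from cl → {N,E,S}

int(A) = ∅
cl(A)  = {N,E,S}
∂A     = {N,E,S}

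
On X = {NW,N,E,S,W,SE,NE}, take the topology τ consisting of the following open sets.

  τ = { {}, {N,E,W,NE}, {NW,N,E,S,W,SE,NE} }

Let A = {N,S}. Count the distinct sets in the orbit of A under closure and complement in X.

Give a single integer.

4

cl via duality: int({NW,E,W,SE,NE}) = {}, so X∖{} = {NW,N,E,S,W,SE,NE}
Write k for closure, c for complement:
  1. A     = {N,S}
  2. kA    = {NW,N,E,S,W,SE,NE}
  3. cA    = {NW,E,W,SE,NE}
  4. ckA   = {}
applying k or c yields no new set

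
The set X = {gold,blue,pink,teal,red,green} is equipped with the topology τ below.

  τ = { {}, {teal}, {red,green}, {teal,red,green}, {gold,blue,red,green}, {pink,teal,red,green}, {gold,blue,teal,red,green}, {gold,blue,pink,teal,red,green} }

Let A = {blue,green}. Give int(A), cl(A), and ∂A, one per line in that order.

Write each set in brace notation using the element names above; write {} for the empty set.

int(A) = {}
cl(A)  = {gold,blue,pink,red,green}
∂A     = {gold,blue,pink,red,green}

opens ⊆ A: {}; union → int = {}
complement {gold,pink,teal,red}; its interior {teal}; cl(A) = X∖{teal} = {gold,blue,pink,red,green}
boundary = {gold,blue,pink,red,green} ∖ {} = {gold,blue,pink,red,green}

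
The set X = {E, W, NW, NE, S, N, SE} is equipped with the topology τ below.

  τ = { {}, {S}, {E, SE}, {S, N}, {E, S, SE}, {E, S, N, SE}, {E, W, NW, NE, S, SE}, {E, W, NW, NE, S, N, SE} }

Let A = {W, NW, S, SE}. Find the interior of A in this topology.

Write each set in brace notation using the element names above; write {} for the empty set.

{S}

opens ⊆ A: {}, {S}; union → int = {S}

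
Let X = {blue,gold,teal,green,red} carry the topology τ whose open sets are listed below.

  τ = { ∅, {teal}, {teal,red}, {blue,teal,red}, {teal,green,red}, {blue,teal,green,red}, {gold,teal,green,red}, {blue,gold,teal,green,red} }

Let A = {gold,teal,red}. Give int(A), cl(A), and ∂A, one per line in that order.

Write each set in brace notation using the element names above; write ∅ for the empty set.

interior: largest open inside A is {teal,red} (from ∅, {teal}, {teal,red})
cl via duality: int({blue,green}) = ∅, so X∖∅ = {blue,gold,teal,green,red}
cl∖int = {blue,gold,green}

int(A) = {teal,red}
cl(A)  = {blue,gold,teal,green,red}
∂A     = {blue,gold,green}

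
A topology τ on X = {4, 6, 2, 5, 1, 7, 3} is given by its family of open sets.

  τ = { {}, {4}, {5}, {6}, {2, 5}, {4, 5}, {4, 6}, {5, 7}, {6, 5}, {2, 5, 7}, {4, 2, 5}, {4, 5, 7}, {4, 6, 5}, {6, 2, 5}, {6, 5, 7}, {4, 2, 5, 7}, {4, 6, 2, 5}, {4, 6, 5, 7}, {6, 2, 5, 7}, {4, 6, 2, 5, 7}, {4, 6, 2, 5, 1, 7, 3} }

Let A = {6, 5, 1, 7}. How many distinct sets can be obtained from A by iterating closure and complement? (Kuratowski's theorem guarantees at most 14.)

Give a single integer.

closure: X∖int(X∖A) = X∖{4} = {6, 2, 5, 1, 7, 3}
Let k=closure and c=complement:
  1. A     = {6, 5, 1, 7}
  2. kA    = {6, 2, 5, 1, 7, 3}
  3. cA    = {4, 2, 3}
  4. ckA   = {4}
  5. kcA   = {4, 2, 1, 3}
  6. kckA  = {4, 1, 3}
  7. ckcA  = {6, 5, 7}
  8. ckckA = {6, 2, 5, 7}
— saturated at 8

8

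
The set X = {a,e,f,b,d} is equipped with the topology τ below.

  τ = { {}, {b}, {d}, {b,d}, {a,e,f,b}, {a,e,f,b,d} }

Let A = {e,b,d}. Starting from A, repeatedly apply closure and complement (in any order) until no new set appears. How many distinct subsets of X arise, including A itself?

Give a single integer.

cl via duality: int({a,f}) = {}, so X∖{} = {a,e,f,b,d}
Write k for closure, c for complement:
  1. A     = {e,b,d}
  2. kA    = {a,e,f,b,d}
  3. cA    = {a,f}
  4. ckA   = {}
  5. kcA   = {a,e,f}
  6. ckcA  = {b,d}
applying k or c yields no new set

6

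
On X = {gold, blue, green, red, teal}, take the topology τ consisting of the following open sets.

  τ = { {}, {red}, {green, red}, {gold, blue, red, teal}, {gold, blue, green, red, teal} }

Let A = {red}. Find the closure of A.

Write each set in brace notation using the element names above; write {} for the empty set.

{gold, blue, green, red, teal}

cl via duality: int({gold, blue, green, teal}) = {}, so X∖{} = {gold, blue, green, red, teal}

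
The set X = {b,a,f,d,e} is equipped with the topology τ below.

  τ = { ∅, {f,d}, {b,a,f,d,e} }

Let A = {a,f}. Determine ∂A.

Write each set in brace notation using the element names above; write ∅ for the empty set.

opens ⊆ A: ∅; union → int = ∅
complement {b,d,e}; its interior ∅; cl(A) = X∖∅ = {b,a,f,d,e}
boundary = {b,a,f,d,e} ∖ ∅ = {b,a,f,d,e}

{b,a,f,d,e}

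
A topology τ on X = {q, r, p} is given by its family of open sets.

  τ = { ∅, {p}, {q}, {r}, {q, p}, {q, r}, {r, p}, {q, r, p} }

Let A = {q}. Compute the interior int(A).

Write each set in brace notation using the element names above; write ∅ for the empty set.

opens ⊆ A: ∅, {q}; union → int = {q}

{q}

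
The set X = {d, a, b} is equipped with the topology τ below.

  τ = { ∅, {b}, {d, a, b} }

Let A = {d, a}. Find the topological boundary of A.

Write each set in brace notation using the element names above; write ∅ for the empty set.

U open, U⊆A: ∅. int(A) = ⋃ = ∅
X∖A={b}, int(X∖A)={b}, hence cl(A)={d, a}
∂A: remove int from cl → {d, a}

{d, a}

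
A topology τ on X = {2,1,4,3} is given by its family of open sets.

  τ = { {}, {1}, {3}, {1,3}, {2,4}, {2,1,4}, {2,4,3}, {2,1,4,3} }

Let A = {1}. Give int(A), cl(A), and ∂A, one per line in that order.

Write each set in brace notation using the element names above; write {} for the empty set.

int(A) = {1}
cl(A)  = {1}
∂A     = {}

opens ⊆ A: {}, {1}; union → int = {1}
complement {2,4,3}; its interior {2,4,3}; cl(A) = X∖{2,4,3} = {1}
boundary = {1} ∖ {1} = {}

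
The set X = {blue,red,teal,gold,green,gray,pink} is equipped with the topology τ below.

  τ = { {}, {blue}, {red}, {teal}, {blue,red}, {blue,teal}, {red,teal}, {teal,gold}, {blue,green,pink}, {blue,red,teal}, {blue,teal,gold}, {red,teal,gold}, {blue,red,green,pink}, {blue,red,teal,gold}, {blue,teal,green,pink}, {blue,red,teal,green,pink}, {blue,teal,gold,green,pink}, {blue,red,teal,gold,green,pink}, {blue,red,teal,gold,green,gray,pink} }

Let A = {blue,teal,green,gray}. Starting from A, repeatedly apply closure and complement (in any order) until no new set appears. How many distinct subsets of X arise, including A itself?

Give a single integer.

X∖A={red,gold,pink}, int(X∖A)={red}, hence cl(A)={blue,teal,gold,green,gray,pink}
Orbit (k=closure, c=complement):
  1. A     = {blue,teal,green,gray}
  2. kA    = {blue,teal,gold,green,gray,pink}
  3. cA    = {red,gold,pink}
  4. ckA   = {red}
  5. kcA   = {red,gold,green,gray,pink}
  6. kckA  = {red,gray}
  7. ckcA  = {blue,teal}
  8. ckckA = {blue,teal,gold,green,pink}
(closed under both — stop)

8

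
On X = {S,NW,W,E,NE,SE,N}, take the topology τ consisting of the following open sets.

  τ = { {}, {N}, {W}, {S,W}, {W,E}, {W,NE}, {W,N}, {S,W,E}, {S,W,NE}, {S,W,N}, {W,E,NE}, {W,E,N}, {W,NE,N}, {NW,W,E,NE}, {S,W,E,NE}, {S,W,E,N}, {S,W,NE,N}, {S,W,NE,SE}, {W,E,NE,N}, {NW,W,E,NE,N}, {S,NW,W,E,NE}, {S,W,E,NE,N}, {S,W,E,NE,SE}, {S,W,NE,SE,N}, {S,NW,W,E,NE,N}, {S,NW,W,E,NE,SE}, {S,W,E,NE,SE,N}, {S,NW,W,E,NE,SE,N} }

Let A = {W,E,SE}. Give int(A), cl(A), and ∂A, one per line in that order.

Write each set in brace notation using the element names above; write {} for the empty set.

int(A) = {W,E}
cl(A)  = {S,NW,W,E,NE,SE}
∂A     = {S,NW,NE,SE}

open subsets of A: {}, {W}, {W,E}; so int(A) = {W,E}
closure: X∖int(X∖A) = X∖{N} = {S,NW,W,E,NE,SE}
∂A = {S,NW,W,E,NE,SE} minus {W,E} = {S,NW,NE,SE}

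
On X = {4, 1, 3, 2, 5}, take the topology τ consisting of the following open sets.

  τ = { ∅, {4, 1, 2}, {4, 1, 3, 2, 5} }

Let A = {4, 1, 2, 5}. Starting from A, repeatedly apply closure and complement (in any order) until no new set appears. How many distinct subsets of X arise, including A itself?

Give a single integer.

closure: X∖int(X∖A) = X∖∅ = {4, 1, 3, 2, 5}
Let k=closure and c=complement:
  1. A     = {4, 1, 2, 5}
  2. kA    = {4, 1, 3, 2, 5}
  3. cA    = {3}
  4. ckA   = ∅
  5. kcA   = {3, 5}
  6. ckcA  = {4, 1, 2}
— saturated at 6

6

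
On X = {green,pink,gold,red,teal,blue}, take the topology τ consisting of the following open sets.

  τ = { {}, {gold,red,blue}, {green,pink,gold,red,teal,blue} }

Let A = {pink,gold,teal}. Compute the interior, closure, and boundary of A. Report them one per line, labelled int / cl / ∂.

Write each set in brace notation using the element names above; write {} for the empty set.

int(A) = {}
cl(A)  = {green,pink,gold,red,teal,blue}
∂A     = {green,pink,gold,red,teal,blue}

interior: largest open inside A is {} (from {})
cl via duality: int({green,red,blue}) = {}, so X∖{} = {green,pink,gold,red,teal,blue}
cl∖int = {green,pink,gold,red,teal,blue}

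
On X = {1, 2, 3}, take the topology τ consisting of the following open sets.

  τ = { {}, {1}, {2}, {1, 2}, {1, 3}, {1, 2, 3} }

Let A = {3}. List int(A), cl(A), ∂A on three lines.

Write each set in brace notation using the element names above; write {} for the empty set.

open subsets of A: {}; so int(A) = {}
closure: X∖int(X∖A) = X∖{1, 2} = {3}
∂A = {3} minus {} = {3}

int(A) = {}
cl(A)  = {3}
∂A     = {3}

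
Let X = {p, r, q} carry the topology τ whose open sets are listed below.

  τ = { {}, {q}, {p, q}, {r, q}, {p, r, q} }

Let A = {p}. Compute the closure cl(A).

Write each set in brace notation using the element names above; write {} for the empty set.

X∖A={r, q}, int(X∖A)={r, q}, hence cl(A)={p}

{p}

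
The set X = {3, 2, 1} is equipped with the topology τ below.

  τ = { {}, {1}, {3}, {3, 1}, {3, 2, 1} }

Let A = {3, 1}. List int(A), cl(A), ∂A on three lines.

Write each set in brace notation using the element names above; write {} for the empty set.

int(A) = {3, 1}
cl(A)  = {3, 2, 1}
∂A     = {2}

opens ⊆ A: {}, {3}, {1}, {3, 1}; union → int = {3, 1}
complement {2}; its interior {}; cl(A) = X∖{} = {3, 2, 1}
boundary = {3, 2, 1} ∖ {3, 1} = {2}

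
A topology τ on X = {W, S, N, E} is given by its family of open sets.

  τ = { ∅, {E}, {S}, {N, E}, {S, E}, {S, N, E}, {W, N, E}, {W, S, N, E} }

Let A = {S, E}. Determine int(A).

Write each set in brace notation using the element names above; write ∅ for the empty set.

{S, E}

interior: largest open inside A is {S, E} (from ∅, {S}, {E}, {S, E})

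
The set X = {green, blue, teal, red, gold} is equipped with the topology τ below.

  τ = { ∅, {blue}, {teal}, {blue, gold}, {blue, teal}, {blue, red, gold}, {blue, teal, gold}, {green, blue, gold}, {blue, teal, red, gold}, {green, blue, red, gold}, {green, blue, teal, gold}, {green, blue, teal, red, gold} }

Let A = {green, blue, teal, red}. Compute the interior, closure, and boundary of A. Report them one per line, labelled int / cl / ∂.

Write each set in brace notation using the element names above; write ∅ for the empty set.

int(A) = {blue, teal}
cl(A)  = {green, blue, teal, red, gold}
∂A     = {green, red, gold}

interior: largest open inside A is {blue, teal} (from ∅, {teal}, {blue}, {blue, teal})
cl via duality: int({gold}) = ∅, so X∖∅ = {green, blue, teal, red, gold}
cl∖int = {green, red, gold}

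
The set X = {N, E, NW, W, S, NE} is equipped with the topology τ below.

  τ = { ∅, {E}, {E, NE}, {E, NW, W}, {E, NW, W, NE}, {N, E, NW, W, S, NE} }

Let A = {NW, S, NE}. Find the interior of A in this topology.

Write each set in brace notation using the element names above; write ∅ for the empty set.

open subsets of A: ∅; so int(A) = ∅

∅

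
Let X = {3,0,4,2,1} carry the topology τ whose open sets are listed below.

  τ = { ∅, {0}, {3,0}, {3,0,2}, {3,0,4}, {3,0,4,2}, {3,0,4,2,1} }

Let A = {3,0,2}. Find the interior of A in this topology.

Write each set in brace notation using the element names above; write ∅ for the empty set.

interior: largest open inside A is {3,0,2} (from ∅, {0}, {3,0}, {3,0,2})

{3,0,2}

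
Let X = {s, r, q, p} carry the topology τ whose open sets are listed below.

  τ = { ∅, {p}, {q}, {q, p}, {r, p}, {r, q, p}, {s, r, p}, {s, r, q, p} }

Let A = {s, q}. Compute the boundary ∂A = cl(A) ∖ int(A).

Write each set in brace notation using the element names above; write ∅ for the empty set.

{s}

opens ⊆ A: ∅, {q}; union → int = {q}
complement {r, p}; its interior {r, p}; cl(A) = X∖{r, p} = {s, q}
boundary = {s, q} ∖ {q} = {s}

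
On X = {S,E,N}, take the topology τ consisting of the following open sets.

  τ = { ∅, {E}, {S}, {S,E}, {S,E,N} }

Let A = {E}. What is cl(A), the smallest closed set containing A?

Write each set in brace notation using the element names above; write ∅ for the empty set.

closure: X∖int(X∖A) = X∖{S} = {E,N}

{E,N}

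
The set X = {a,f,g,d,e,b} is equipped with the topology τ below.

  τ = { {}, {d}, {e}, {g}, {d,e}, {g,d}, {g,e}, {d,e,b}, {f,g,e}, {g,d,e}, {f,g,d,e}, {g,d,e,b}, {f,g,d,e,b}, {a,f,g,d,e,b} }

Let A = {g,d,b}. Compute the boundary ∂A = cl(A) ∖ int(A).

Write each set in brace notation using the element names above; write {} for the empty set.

{a,f,b}

U open, U⊆A: {}, {g}, {d}, {g,d}. int(A) = ⋃ = {g,d}
X∖A={a,f,e}, int(X∖A)={e}, hence cl(A)={a,f,g,d,b}
∂A: remove int from cl → {a,f,b}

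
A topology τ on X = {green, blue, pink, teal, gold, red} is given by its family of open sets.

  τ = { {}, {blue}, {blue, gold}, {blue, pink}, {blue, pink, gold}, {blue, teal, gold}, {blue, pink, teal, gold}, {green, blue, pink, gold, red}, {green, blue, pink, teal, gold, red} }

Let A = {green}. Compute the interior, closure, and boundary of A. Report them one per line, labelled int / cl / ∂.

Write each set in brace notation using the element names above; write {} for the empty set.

opens ⊆ A: {}; union → int = {}
complement {blue, pink, teal, gold, red}; its interior {blue, pink, teal, gold}; cl(A) = X∖{blue, pink, teal, gold} = {green, red}
boundary = {green, red} ∖ {} = {green, red}

int(A) = {}
cl(A)  = {green, red}
∂A     = {green, red}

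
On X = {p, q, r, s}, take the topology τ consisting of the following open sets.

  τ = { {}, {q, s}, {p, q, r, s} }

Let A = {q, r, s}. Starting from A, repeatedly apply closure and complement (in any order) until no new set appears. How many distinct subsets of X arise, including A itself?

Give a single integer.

6

closure: X∖int(X∖A) = X∖{} = {p, q, r, s}
Let k=closure and c=complement:
  1. A     = {q, r, s}
  2. kA    = {p, q, r, s}
  3. cA    = {p}
  4. ckA   = {}
  5. kcA   = {p, r}
  6. ckcA  = {q, s}
— saturated at 6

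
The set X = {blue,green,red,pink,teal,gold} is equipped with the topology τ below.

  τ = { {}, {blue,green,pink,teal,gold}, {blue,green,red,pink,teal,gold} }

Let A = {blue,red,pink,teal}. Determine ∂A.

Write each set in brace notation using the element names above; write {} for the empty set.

open subsets of A: {}; so int(A) = {}
closure: X∖int(X∖A) = X∖{} = {blue,green,red,pink,teal,gold}
∂A = {blue,green,red,pink,teal,gold} minus {} = {blue,green,red,pink,teal,gold}

{blue,green,red,pink,teal,gold}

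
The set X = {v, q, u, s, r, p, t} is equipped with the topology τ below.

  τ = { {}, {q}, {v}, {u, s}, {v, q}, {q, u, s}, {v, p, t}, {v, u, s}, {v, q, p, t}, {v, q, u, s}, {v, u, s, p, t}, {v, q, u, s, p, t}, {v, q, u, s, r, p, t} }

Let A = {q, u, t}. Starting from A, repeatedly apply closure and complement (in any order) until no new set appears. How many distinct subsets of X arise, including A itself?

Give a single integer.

12

X∖A={v, s, r, p}, int(X∖A)={v}, hence cl(A)={q, u, s, r, p, t}
Orbit (k=closure, c=complement):
  1. A     = {q, u, t}
  2. kA    = {q, u, s, r, p, t}
  3. cA    = {v, s, r, p}
  4. ckA   = {v}
  5. kcA   = {v, u, s, r, p, t}
  6. kckA  = {v, r, p, t}
  7. ckcA  = {q}
  8. ckckA = {q, u, s}
  9. kckcA = {q, r}
  10. kckckA = {q, u, s, r}
  11. ckckcA = {v, u, s, p, t}
  12. ckckckA = {v, p, t}
(closed under both — stop)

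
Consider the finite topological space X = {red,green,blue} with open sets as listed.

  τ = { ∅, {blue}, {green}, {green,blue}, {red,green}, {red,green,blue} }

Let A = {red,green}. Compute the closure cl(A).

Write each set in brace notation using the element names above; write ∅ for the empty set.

complement {blue}; its interior {blue}; cl(A) = X∖{blue} = {red,green}

{red,green}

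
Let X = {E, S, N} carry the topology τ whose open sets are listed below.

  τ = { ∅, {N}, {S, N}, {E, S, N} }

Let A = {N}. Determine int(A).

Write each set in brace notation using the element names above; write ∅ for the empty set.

U open, U⊆A: ∅, {N}. int(A) = ⋃ = {N}

{N}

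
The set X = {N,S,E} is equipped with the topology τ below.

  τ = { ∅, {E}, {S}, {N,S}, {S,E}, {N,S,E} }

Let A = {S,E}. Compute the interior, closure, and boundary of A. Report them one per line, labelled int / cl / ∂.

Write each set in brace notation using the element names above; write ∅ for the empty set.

open subsets of A: ∅, {S}, {E}, {S,E}; so int(A) = {S,E}
closure: X∖int(X∖A) = X∖∅ = {N,S,E}
∂A = {N,S,E} minus {S,E} = {N}

int(A) = {S,E}
cl(A)  = {N,S,E}
∂A     = {N}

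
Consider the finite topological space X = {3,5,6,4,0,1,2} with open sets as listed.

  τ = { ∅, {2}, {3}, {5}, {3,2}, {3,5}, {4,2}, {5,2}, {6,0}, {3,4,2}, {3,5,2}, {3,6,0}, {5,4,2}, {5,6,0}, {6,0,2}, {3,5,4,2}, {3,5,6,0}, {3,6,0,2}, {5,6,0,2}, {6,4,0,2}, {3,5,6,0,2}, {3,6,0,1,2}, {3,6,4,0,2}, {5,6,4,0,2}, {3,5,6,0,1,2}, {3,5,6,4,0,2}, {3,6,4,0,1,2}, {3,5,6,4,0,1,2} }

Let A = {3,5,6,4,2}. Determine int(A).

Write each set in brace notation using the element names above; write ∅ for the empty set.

{3,5,4,2}

open subsets of A: ∅, {3}, {2}, {5}, {3,2}, {3,5}, {5,2}, {4,2}, {3,5,2}, {3,4,2}, {5,4,2}, {3,5,4,2}; so int(A) = {3,5,4,2}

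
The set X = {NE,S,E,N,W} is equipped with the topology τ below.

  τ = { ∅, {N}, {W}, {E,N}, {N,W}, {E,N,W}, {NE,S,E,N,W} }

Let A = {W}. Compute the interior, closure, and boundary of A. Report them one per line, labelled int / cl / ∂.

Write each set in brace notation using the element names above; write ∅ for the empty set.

int(A) = {W}
cl(A)  = {NE,S,W}
∂A     = {NE,S}

interior: largest open inside A is {W} (from ∅, {W})
cl via duality: int({NE,S,E,N}) = {E,N}, so X∖{E,N} = {NE,S,W}
cl∖int = {NE,S}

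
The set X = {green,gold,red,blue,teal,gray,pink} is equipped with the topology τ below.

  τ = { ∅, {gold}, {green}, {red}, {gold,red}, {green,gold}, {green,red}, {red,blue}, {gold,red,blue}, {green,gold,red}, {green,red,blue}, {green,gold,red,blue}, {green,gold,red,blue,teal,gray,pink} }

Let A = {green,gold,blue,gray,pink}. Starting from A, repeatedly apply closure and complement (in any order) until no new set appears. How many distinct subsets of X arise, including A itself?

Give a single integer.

8

complement {red,teal}; its interior {red}; cl(A) = X∖{red} = {green,gold,blue,teal,gray,pink}
With k = closure, c = complement:
  1. A     = {green,gold,blue,gray,pink}
  2. kA    = {green,gold,blue,teal,gray,pink}
  3. cA    = {red,teal}
  4. ckA   = {red}
  5. kcA   = {red,blue,teal,gray,pink}
  6. ckcA  = {green,gold}
  7. kckcA = {green,gold,teal,gray,pink}
  8. ckckcA = {red,blue}
k, c of each give nothing new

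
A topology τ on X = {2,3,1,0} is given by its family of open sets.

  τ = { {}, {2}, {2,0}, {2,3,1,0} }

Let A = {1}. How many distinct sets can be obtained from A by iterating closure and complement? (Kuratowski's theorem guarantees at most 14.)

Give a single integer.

6

cl via duality: int({2,3,0}) = {2,0}, so X∖{2,0} = {3,1}
Write k for closure, c for complement:
  1. A     = {1}
  2. kA    = {3,1}
  3. cA    = {2,3,0}
  4. ckA   = {2,0}
  5. kcA   = {2,3,1,0}
  6. ckcA  = {}
applying k or c yields no new set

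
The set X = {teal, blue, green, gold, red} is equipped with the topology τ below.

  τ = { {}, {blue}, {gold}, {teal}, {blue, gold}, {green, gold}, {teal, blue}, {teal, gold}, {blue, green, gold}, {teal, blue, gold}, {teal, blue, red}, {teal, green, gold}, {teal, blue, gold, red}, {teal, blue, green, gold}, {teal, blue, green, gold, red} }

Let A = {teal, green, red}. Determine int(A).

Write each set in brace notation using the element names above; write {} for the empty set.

open subsets of A: {}, {teal}; so int(A) = {teal}

{teal}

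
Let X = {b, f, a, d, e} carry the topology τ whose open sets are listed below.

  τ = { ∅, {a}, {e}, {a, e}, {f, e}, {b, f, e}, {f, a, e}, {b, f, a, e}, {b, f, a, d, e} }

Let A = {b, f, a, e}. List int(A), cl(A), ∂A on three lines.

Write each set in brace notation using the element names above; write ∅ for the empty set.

opens ⊆ A: ∅, {e}, {a}, {a, e}, {f, e}, {f, a, e}, {b, f, e}, {b, f, a, e}; union → int = {b, f, a, e}
complement {d}; its interior ∅; cl(A) = X∖∅ = {b, f, a, d, e}
boundary = {b, f, a, d, e} ∖ {b, f, a, e} = {d}

int(A) = {b, f, a, e}
cl(A)  = {b, f, a, d, e}
∂A     = {d}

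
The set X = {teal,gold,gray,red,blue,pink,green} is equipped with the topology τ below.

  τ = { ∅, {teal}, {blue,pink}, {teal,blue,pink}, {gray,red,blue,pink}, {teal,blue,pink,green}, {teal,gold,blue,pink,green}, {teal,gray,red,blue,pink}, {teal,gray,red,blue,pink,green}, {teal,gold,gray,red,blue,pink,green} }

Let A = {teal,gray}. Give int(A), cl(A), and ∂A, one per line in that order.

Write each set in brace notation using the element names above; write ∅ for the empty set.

interior: largest open inside A is {teal} (from ∅, {teal})
cl via duality: int({gold,red,blue,pink,green}) = {blue,pink}, so X∖{blue,pink} = {teal,gold,gray,red,green}
cl∖int = {gold,gray,red,green}

int(A) = {teal}
cl(A)  = {teal,gold,gray,red,green}
∂A     = {gold,gray,red,green}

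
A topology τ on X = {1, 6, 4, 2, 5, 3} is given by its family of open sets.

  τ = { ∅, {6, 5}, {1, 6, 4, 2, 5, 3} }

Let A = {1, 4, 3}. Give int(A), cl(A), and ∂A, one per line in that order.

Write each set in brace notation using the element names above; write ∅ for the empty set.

int(A) = ∅
cl(A)  = {1, 4, 2, 3}
∂A     = {1, 4, 2, 3}

interior: largest open inside A is ∅ (from ∅)
cl via duality: int({6, 2, 5}) = {6, 5}, so X∖{6, 5} = {1, 4, 2, 3}
cl∖int = {1, 4, 2, 3}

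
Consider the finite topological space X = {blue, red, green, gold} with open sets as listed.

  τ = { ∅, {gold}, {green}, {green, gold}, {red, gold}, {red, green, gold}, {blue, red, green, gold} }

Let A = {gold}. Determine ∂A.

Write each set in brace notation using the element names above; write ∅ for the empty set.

{blue, red}

U open, U⊆A: ∅, {gold}. int(A) = ⋃ = {gold}
X∖A={blue, red, green}, int(X∖A)={green}, hence cl(A)={blue, red, gold}
∂A: remove int from cl → {blue, red}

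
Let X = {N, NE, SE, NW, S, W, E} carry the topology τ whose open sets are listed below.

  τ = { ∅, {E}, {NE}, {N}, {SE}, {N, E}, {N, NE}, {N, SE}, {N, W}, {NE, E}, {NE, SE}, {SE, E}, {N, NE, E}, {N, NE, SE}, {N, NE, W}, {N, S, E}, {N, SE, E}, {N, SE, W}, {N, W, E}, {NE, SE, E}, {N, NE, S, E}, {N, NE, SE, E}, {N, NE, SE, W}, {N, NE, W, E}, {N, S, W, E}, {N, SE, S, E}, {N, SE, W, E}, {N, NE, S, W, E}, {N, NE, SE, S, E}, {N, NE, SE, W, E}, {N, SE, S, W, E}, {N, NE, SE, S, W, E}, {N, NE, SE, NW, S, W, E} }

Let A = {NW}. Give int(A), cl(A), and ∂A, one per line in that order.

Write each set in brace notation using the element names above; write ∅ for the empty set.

int(A) = ∅
cl(A)  = {NW}
∂A     = {NW}

open subsets of A: ∅; so int(A) = ∅
closure: X∖int(X∖A) = X∖{N, NE, SE, S, W, E} = {NW}
∂A = {NW} minus ∅ = {NW}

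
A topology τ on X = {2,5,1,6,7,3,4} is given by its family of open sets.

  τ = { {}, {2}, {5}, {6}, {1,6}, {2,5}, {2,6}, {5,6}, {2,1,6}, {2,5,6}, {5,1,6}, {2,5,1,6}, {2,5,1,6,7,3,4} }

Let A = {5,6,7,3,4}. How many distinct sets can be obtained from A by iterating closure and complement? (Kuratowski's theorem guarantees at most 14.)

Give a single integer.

8

closure: X∖int(X∖A) = X∖{2} = {5,1,6,7,3,4}
Let k=closure and c=complement:
  1. A     = {5,6,7,3,4}
  2. kA    = {5,1,6,7,3,4}
  3. cA    = {2,1}
  4. ckA   = {2}
  5. kcA   = {2,1,7,3,4}
  6. kckA  = {2,7,3,4}
  7. ckcA  = {5,6}
  8. ckckA = {5,1,6}
— saturated at 8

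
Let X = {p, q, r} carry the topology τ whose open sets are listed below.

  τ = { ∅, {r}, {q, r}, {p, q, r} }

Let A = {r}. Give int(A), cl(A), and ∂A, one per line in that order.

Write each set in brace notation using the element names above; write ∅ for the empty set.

U open, U⊆A: ∅, {r}. int(A) = ⋃ = {r}
X∖A={p, q}, int(X∖A)=∅, hence cl(A)={p, q, r}
∂A: remove int from cl → {p, q}

int(A) = {r}
cl(A)  = {p, q, r}
∂A     = {p, q}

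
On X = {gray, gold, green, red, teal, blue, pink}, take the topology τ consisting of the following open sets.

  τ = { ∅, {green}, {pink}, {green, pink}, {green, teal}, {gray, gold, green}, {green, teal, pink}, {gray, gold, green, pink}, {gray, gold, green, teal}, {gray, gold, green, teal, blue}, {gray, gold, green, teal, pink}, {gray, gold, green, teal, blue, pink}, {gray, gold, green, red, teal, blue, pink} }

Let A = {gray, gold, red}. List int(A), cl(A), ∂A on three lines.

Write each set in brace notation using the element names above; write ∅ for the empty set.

int(A) = ∅
cl(A)  = {gray, gold, red, blue}
∂A     = {gray, gold, red, blue}

interior: largest open inside A is ∅ (from ∅)
cl via duality: int({green, teal, blue, pink}) = {green, teal, pink}, so X∖{green, teal, pink} = {gray, gold, red, blue}
cl∖int = {gray, gold, red, blue}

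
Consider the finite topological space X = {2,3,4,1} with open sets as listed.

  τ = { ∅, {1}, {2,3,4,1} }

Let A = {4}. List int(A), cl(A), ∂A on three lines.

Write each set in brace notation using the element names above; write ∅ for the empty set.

opens ⊆ A: ∅; union → int = ∅
complement {2,3,1}; its interior {1}; cl(A) = X∖{1} = {2,3,4}
boundary = {2,3,4} ∖ ∅ = {2,3,4}

int(A) = ∅
cl(A)  = {2,3,4}
∂A     = {2,3,4}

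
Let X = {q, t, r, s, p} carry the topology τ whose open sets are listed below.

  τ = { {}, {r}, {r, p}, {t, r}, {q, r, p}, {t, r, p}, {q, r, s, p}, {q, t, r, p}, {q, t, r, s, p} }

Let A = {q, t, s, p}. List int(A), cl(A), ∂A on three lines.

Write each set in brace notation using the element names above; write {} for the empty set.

interior: largest open inside A is {} (from {})
cl via duality: int({r}) = {r}, so X∖{r} = {q, t, s, p}
cl∖int = {q, t, s, p}

int(A) = {}
cl(A)  = {q, t, s, p}
∂A     = {q, t, s, p}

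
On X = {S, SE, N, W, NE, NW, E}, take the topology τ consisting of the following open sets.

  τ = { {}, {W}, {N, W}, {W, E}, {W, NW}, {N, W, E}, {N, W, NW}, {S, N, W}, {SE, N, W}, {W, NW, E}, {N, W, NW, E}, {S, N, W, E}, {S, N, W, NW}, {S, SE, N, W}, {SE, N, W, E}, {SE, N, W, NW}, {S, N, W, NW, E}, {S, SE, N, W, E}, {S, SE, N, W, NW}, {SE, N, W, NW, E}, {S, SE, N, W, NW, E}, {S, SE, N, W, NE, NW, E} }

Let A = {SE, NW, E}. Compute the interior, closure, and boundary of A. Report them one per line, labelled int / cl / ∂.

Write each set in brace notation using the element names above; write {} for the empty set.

U open, U⊆A: {}. int(A) = ⋃ = {}
X∖A={S, N, W, NE}, int(X∖A)={S, N, W}, hence cl(A)={SE, NE, NW, E}
∂A: remove int from cl → {SE, NE, NW, E}

int(A) = {}
cl(A)  = {SE, NE, NW, E}
∂A     = {SE, NE, NW, E}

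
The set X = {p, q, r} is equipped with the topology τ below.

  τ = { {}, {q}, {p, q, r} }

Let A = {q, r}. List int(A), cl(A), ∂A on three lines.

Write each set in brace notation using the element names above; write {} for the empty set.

interior: largest open inside A is {q} (from {}, {q})
cl via duality: int({p}) = {}, so X∖{} = {p, q, r}
cl∖int = {p, r}

int(A) = {q}
cl(A)  = {p, q, r}
∂A     = {p, r}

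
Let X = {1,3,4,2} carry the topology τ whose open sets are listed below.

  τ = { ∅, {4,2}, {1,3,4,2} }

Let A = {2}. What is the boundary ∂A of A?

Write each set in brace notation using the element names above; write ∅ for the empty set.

{1,3,4,2}

open subsets of A: ∅; so int(A) = ∅
closure: X∖int(X∖A) = X∖∅ = {1,3,4,2}
∂A = {1,3,4,2} minus ∅ = {1,3,4,2}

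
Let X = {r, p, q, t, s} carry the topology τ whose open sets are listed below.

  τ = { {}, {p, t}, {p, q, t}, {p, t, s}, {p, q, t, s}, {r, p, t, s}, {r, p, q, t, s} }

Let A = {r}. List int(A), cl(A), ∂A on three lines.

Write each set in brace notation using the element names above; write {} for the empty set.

int(A) = {}
cl(A)  = {r}
∂A     = {r}

interior: largest open inside A is {} (from {})
cl via duality: int({p, q, t, s}) = {p, q, t, s}, so X∖{p, q, t, s} = {r}
cl∖int = {r}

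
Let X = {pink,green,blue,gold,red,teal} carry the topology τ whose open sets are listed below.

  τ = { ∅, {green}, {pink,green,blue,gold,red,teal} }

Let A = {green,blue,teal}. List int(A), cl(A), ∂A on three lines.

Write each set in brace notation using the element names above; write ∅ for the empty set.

int(A) = {green}
cl(A)  = {pink,green,blue,gold,red,teal}
∂A     = {pink,blue,gold,red,teal}

open subsets of A: ∅, {green}; so int(A) = {green}
closure: X∖int(X∖A) = X∖∅ = {pink,green,blue,gold,red,teal}
∂A = {pink,green,blue,gold,red,teal} minus {green} = {pink,blue,gold,red,teal}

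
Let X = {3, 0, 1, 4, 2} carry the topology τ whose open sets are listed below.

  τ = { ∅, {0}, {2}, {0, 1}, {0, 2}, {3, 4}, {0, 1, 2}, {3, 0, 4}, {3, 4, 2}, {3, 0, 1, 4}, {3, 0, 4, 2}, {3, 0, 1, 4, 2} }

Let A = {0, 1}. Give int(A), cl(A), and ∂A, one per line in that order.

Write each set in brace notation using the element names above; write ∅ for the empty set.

opens ⊆ A: ∅, {0}, {0, 1}; union → int = {0, 1}
complement {3, 4, 2}; its interior {3, 4, 2}; cl(A) = X∖{3, 4, 2} = {0, 1}
boundary = {0, 1} ∖ {0, 1} = ∅

int(A) = {0, 1}
cl(A)  = {0, 1}
∂A     = ∅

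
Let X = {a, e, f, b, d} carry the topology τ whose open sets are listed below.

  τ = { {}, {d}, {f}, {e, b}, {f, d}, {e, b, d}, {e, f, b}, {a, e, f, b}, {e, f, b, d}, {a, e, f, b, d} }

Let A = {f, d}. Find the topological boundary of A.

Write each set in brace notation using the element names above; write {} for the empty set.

opens ⊆ A: {}, {f}, {d}, {f, d}; union → int = {f, d}
complement {a, e, b}; its interior {e, b}; cl(A) = X∖{e, b} = {a, f, d}
boundary = {a, f, d} ∖ {f, d} = {a}

{a}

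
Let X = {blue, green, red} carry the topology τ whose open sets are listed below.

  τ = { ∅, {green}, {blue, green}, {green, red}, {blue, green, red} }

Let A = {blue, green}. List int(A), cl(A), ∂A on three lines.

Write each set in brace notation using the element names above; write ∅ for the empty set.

interior: largest open inside A is {blue, green} (from ∅, {green}, {blue, green})
cl via duality: int({red}) = ∅, so X∖∅ = {blue, green, red}
cl∖int = {red}

int(A) = {blue, green}
cl(A)  = {blue, green, red}
∂A     = {red}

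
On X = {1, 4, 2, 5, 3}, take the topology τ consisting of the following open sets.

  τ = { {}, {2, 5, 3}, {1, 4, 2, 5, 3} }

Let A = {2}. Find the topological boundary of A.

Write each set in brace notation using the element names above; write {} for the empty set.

{1, 4, 2, 5, 3}

interior: largest open inside A is {} (from {})
cl via duality: int({1, 4, 5, 3}) = {}, so X∖{} = {1, 4, 2, 5, 3}
cl∖int = {1, 4, 2, 5, 3}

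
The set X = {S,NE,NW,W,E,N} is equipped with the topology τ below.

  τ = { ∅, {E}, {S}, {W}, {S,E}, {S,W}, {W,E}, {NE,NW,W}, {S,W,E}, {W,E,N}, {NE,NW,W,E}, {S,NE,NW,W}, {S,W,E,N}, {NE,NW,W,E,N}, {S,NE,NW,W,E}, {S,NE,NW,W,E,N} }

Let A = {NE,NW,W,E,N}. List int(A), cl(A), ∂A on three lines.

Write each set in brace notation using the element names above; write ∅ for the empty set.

U open, U⊆A: ∅, {E}, {W}, {W,E}, {W,E,N}, {NE,NW,W}, {NE,NW,W,E}, {NE,NW,W,E,N}. int(A) = ⋃ = {NE,NW,W,E,N}
X∖A={S}, int(X∖A)={S}, hence cl(A)={NE,NW,W,E,N}
∂A: remove int from cl → ∅

int(A) = {NE,NW,W,E,N}
cl(A)  = {NE,NW,W,E,N}
∂A     = ∅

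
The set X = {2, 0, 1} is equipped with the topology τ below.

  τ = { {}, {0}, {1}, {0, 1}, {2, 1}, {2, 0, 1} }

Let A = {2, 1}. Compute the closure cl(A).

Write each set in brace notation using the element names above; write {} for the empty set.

X∖A={0}, int(X∖A)={0}, hence cl(A)={2, 1}

{2, 1}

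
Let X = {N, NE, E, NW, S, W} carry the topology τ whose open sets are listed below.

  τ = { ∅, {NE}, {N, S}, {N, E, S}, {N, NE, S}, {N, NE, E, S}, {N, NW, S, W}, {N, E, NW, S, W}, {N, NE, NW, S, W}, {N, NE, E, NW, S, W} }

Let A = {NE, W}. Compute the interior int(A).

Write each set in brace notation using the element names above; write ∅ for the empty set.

opens ⊆ A: ∅, {NE}; union → int = {NE}

{NE}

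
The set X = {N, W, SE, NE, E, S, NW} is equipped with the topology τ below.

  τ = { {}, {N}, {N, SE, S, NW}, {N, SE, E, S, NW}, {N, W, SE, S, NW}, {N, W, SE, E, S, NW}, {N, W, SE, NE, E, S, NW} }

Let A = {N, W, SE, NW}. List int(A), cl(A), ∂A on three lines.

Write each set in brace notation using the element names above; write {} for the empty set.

opens ⊆ A: {}, {N}; union → int = {N}
complement {NE, E, S}; its interior {}; cl(A) = X∖{} = {N, W, SE, NE, E, S, NW}
boundary = {N, W, SE, NE, E, S, NW} ∖ {N} = {W, SE, NE, E, S, NW}

int(A) = {N}
cl(A)  = {N, W, SE, NE, E, S, NW}
∂A     = {W, SE, NE, E, S, NW}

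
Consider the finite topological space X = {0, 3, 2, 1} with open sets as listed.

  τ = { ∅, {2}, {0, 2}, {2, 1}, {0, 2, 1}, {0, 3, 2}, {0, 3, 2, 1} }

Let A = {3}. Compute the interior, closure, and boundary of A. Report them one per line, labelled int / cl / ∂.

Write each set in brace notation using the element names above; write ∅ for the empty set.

opens ⊆ A: ∅; union → int = ∅
complement {0, 2, 1}; its interior {0, 2, 1}; cl(A) = X∖{0, 2, 1} = {3}
boundary = {3} ∖ ∅ = {3}

int(A) = ∅
cl(A)  = {3}
∂A     = {3}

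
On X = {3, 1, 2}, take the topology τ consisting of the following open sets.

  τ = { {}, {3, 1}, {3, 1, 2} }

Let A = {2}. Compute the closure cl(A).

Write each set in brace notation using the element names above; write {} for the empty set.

{2}

X∖A={3, 1}, int(X∖A)={3, 1}, hence cl(A)={2}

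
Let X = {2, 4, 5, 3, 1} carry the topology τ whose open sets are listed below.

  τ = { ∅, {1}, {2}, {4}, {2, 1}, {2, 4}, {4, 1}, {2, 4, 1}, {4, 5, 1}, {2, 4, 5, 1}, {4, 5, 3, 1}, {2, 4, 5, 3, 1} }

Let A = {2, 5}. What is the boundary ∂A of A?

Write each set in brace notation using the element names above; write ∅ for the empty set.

U open, U⊆A: ∅, {2}. int(A) = ⋃ = {2}
X∖A={4, 3, 1}, int(X∖A)={4, 1}, hence cl(A)={2, 5, 3}
∂A: remove int from cl → {5, 3}

{5, 3}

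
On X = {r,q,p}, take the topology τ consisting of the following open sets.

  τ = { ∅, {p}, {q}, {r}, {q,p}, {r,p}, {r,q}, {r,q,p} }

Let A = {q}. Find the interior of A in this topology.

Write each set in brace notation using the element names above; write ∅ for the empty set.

{q}

opens ⊆ A: ∅, {q}; union → int = {q}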